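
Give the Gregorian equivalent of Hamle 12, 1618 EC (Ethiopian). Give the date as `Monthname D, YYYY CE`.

July 16, 1626 CE

Both dates share Julian Day Number 2315141; in the Gregorian calendar that is 16 July 1626 CE.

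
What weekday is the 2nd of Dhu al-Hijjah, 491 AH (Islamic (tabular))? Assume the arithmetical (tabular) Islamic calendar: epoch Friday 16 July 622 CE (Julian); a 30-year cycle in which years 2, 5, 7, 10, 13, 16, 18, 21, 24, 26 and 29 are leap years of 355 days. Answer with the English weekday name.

Sunday

This is JDN 2122406 (6 November 1098 Gregorian).
JDN 2122406 mod 7 = 6, and JDN 0 was a Monday, so this is a Sunday.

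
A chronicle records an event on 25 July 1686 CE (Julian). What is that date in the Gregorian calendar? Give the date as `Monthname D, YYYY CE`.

August 4, 1686 CE

At this point the Julian calendar is 10 days behind the Gregorian.
25 July 1686 Julian + 10 days → 4 August 1686 Gregorian.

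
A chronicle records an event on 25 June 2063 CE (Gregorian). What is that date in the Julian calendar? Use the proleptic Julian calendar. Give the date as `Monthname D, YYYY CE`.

June 12, 2063 CE

At this point the Julian calendar is 13 days behind the Gregorian.
25 June 2063 Gregorian − 13 days → 12 June 2063 Julian.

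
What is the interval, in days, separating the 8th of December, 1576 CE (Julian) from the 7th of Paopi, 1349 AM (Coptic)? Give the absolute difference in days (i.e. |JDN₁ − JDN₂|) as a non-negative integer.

20389

First date → JDN 2297034; second date → JDN 2317423.
The interval is |2297034 − 2317423| = 20389 days.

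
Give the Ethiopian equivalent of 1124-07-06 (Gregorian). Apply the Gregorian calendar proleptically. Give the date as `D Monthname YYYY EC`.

Julian Day Number of the source date = 2131779.
Converting JDN 2131779 to the Ethiopian calendar gives 5 Hamle 1116 EC.

5 Hamle 1116 EC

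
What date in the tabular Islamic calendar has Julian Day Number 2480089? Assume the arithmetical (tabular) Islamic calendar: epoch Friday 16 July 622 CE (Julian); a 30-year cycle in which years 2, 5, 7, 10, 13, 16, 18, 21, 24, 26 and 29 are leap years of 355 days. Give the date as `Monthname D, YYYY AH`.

The Gregorian equivalent of JDN 2480089 is 24 February 2078.
In the tabular Islamic calendar that day is Rabi' al-Thani 11, 1501 AH.

Rabi' al-Thani 11, 1501 AH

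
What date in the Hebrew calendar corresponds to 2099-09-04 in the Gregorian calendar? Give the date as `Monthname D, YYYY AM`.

Both dates share Julian Day Number 2487951; in the Hebrew calendar that is 19 Elul 5859 AM.

Elul 19, 5859 AM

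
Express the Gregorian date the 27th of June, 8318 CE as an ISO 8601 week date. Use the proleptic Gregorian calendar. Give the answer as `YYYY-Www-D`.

The weekday is Thursday (ISO weekday 4).
That Thursday belongs to ISO week 26 of ISO year 8318.

8318-W26-4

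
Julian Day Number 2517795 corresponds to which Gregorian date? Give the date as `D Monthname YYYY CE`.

21 May 2181 CE

JDN 2451545 is 1 Jan 2000; 2517795 is +66250 days from there.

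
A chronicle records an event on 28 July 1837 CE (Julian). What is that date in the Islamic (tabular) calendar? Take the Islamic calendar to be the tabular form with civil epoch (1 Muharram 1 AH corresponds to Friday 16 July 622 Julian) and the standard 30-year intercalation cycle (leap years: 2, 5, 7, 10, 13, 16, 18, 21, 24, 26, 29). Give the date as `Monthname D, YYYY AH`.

Both dates share Julian Day Number 2392231; in the tabular Islamic calendar that is 7 Jumada al-Awwal 1253 AH.

Jumada al-Awwal 7, 1253 AH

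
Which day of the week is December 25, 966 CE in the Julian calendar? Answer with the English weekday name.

Tuesday

Equivalently 30 December 966 Gregorian, JDN 2074248.
2074248 ≡ 1 (mod 7); counting from Monday = 0 gives Tuesday.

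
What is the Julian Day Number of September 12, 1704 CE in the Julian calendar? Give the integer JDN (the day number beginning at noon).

2343699

In the Gregorian calendar the same day is 23 September 1704.
JDN 2299161 is 15 October 1582 CE (Gregorian); the target day is +44538 days from there, so JDN = 2343699.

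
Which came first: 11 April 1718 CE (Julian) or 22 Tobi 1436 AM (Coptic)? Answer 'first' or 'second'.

First date → JDN 2348658; second date → JDN 2349305.
JDN 2348658 < JDN 2349305, so the first date is earlier.

first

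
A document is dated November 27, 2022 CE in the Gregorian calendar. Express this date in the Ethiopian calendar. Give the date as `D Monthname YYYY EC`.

18 Hidar 2015 EC

Both dates share Julian Day Number 2459911; in the Ethiopian calendar that is 18 Hidar 2015 EC.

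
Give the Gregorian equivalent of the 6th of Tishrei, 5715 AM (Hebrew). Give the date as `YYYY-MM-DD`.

1954-10-03

Julian Day Number of the source date = 2435019.
Converting JDN 2435019 to the Gregorian calendar gives 3 October 1954 CE.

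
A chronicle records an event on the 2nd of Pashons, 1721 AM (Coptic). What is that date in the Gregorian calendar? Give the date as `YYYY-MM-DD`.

2005-05-10

Both dates share Julian Day Number 2453501; in the Gregorian calendar that is 10 May 2005 CE.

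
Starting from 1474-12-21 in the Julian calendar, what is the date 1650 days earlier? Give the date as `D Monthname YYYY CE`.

JDN of 1474-12-21 = 2259791.
2259791 − 1650 = 2258141.
JDN 2258141 in the Julian calendar is 15 June 1470 CE.

15 June 1470 CE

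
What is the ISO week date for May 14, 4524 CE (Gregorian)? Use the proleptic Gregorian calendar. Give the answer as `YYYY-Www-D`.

4524-W19-7

The weekday is Sunday (ISO weekday 7).
That Sunday belongs to ISO week 19 of ISO year 4524.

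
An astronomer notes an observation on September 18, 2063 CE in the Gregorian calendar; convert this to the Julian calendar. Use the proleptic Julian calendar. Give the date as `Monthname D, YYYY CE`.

At this point the Julian calendar is 13 days behind the Gregorian.
18 September 2063 Gregorian − 13 days → 5 September 2063 Julian.

September 5, 2063 CE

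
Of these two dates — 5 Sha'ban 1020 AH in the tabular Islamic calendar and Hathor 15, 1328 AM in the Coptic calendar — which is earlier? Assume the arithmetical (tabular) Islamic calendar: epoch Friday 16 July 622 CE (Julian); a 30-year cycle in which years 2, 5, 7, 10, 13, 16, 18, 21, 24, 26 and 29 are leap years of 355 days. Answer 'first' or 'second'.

Converting both to JDN: 2309751 vs 2309791; the smaller is the first.

first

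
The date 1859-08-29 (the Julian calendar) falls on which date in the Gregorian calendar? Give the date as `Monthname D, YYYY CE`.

September 10, 1859 CE

At this point the Julian calendar is 12 days behind the Gregorian.
29 August 1859 Julian + 12 days → 10 September 1859 Gregorian.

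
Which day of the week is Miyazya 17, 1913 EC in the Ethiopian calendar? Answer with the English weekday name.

Equivalently 25 April 1921 Gregorian, JDN 2422805.
2422805 ≡ 0 (mod 7); counting from Monday = 0 gives Monday.

Monday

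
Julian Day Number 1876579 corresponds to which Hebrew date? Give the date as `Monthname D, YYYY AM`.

JDN 1876579 is 18 October 425 in the proleptic Gregorian calendar.
In the Hebrew calendar that day is Cheshvan 18, 4186 AM.

Cheshvan 18, 4186 AM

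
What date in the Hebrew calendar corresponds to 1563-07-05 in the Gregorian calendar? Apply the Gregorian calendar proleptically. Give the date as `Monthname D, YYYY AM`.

Julian Day Number of the source date = 2292119.
Converting JDN 2292119 to the Hebrew calendar gives 4 Tammuz 5323 AM.

Tammuz 4, 5323 AM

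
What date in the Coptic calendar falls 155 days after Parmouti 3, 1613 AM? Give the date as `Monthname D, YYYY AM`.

Thout 3, 1614 AM

Counting 155 days forward from JDN 2414025 reaches JDN 2414180, which is Thout 3, 1614 AM.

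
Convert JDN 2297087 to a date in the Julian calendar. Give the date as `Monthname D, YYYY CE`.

January 30, 1577 CE

The proleptic Gregorian equivalent of JDN 2297087 is 9 February 1577.
In the Julian calendar that day is January 30, 1577 CE.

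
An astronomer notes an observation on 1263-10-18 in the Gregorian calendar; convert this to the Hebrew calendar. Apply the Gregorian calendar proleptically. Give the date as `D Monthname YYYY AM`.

6 Cheshvan 5024 AM

Julian Day Number of the source date = 2182652.
Converting JDN 2182652 to the Hebrew calendar gives 6 Cheshvan 5024 AM.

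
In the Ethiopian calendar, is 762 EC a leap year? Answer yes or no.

no

762 mod 4 = 2; in the Ethiopian calendar a year is leap when year mod 4 = 3, so it is a common year.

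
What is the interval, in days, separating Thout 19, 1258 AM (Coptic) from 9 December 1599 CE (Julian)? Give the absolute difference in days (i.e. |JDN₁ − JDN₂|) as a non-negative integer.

21268

JDN of the first date = 2284167.
JDN of the second date = 2305435.
|2305435 − 2284167| = 21268.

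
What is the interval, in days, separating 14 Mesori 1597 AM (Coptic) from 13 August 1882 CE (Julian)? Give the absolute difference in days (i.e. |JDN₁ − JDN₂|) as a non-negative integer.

JDN of the first date = 2408312.
JDN of the second date = 2408683.
|2408683 − 2408312| = 371.

371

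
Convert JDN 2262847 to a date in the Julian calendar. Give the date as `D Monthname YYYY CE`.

JDN 2262847 is 13 May 1483 in the proleptic Gregorian calendar.
In the Julian calendar that day is 4 May 1483 CE.

4 May 1483 CE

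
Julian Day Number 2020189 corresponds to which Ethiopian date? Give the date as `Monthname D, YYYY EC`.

The proleptic Gregorian equivalent of JDN 2020189 is 27 December 818.
In the Ethiopian calendar that day is Tahsas 27, 811 EC.

Tahsas 27, 811 EC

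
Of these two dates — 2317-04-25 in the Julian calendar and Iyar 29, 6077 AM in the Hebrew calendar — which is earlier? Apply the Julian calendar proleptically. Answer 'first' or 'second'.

Converting both to JDN: 2567457 vs 2567458; the smaller is the first.

first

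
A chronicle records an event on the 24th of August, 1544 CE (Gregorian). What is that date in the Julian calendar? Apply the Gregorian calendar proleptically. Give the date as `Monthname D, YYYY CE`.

August 14, 1544 CE

The Julian–Gregorian offset here is 10 days (Julian trailing).
24 August 1544 Gregorian − 10 days → 14 August 1544 Julian.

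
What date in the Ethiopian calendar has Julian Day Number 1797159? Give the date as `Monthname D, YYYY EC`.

JDN 1797159 is 9 May 208 in the proleptic Gregorian calendar.
In the Ethiopian calendar that day is Ginbot 14, 200 EC.

Ginbot 14, 200 EC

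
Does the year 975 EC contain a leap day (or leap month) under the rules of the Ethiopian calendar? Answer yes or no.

yes

975 mod 4 = 3; in the Ethiopian calendar a year is leap when year mod 4 = 3, so it is a leap year.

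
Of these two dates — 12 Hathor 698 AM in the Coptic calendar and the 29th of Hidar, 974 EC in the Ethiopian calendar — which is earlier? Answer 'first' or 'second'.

first

Converting both to JDN: 2079680 vs 2079697; the smaller is the first.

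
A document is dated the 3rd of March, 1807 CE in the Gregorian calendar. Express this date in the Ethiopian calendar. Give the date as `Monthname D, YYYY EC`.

Julian Day Number of the source date = 2381114.
Converting JDN 2381114 to the Ethiopian calendar gives 25 Yekatit 1799 EC.

Yekatit 25, 1799 EC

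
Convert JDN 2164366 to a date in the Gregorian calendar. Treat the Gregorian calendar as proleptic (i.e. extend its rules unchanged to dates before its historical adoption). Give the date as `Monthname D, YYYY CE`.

Counting from JDN 2299161 = 15 Oct 1582 gives an offset of -134795 days.

September 24, 1213 CE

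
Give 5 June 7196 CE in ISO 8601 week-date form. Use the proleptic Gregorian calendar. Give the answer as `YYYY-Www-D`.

The weekday is Wednesday (ISO weekday 3).
That Wednesday belongs to ISO week 23 of ISO year 7196.

7196-W23-3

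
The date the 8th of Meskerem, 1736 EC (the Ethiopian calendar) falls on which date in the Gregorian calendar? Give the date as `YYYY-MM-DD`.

Both dates share Julian Day Number 2357937; in the Gregorian calendar that is 17 September 1743 CE.

1743-09-17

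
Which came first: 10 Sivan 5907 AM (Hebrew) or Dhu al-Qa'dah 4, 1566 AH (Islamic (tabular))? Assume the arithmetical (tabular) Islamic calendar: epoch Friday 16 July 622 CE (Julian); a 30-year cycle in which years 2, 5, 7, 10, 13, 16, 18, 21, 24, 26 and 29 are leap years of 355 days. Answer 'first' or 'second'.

First date → JDN 2505394; second date → JDN 2503322.
JDN 2503322 < JDN 2505394, so the second date is earlier.

second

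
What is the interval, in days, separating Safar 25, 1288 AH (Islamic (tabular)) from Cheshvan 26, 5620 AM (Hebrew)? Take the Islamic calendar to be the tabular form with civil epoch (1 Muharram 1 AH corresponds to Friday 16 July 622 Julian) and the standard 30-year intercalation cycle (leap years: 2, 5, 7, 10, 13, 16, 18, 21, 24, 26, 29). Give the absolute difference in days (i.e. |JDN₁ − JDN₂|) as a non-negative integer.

4192

JDN of the first date = 2404564.
JDN of the second date = 2400372.
|2400372 − 2404564| = 4192.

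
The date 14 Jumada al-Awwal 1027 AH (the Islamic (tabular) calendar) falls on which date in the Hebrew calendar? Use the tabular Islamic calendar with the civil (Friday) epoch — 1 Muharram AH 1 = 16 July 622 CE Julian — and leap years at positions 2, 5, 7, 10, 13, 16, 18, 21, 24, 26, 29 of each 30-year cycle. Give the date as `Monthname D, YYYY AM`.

Iyar 14, 5378 AM

The source date corresponds to 9 May 1618 in the Gregorian calendar (JDN 2312151).
That day falls on 14 Iyar 5378 AM in the Hebrew calendar.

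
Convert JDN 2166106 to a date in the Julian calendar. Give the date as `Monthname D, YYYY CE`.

The proleptic Gregorian equivalent of JDN 2166106 is 30 June 1218.
In the Julian calendar that day is June 23, 1218 CE.

June 23, 1218 CE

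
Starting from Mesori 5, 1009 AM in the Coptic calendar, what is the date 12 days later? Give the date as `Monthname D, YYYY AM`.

Counting 12 days forward from JDN 2193536 reaches JDN 2193548, which is Mesori 17, 1009 AM.

Mesori 17, 1009 AM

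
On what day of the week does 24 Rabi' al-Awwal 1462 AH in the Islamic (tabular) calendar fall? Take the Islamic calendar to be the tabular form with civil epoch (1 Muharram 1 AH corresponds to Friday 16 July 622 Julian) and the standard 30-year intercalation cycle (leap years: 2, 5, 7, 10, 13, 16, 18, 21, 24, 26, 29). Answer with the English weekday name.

Saturday

This is JDN 2466252 (7 April 2040 Gregorian).
Since JDN mod 7 = 5 (0 = Monday), the day is Saturday.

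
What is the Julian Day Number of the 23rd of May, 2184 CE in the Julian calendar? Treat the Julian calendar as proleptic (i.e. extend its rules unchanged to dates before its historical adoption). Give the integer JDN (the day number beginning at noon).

In the Gregorian calendar the same day is 6 June 2184.
JDN 2299161 is 15 October 1582 CE (Gregorian); the target day is +219746 days from there, so JDN = 2518907.

2518907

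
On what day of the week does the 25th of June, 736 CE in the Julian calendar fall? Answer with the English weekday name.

Equivalently 29 June 736 Gregorian, JDN 1990058.
JDN 1990058 mod 7 = 0, and JDN 0 was a Monday, so this is a Monday.

Monday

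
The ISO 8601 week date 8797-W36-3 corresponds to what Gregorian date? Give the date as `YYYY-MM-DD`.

8797-09-03

ISO week 1 of 8797 is the week containing the first Thursday of 8797.
Week 36, day 3 (Wednesday) lands on 8797-09-03.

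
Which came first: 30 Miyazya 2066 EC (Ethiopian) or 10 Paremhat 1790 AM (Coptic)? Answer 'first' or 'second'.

second

Converting both to JDN: 2478701 vs 2478651; the smaller is the second.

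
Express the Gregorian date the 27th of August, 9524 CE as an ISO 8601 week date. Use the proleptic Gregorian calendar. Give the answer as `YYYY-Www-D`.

9524-W35-3

The weekday is Wednesday (ISO weekday 3).
That Wednesday belongs to ISO week 35 of ISO year 9524.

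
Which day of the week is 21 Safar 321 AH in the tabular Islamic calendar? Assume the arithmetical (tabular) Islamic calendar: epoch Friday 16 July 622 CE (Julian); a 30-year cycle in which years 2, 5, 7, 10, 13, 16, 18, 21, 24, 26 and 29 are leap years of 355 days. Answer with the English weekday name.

This is JDN 2061887 (25 February 933 Gregorian).
JDN 2061887 mod 7 = 2, and JDN 0 was a Monday, so this is a Wednesday.

Wednesday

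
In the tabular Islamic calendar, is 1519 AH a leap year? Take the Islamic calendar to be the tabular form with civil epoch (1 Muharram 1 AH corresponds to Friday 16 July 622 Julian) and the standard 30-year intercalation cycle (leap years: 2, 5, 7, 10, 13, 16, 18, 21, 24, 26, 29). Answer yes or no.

no

Year 1519 AH is year 19 of its 30-year cycle; leap positions are 2, 5, 7, 10, 13, 16, 18, 21, 24, 26, 29, so it is a common year (354 days).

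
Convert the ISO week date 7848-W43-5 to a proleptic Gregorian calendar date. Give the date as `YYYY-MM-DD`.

ISO week 1 of 7848 is the week containing the first Thursday of 7848.
Week 43, day 5 (Friday) lands on 7848-10-27.

7848-10-27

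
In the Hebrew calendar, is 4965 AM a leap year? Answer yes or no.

yes

Hebrew year 4965 is year 6 of its 19-year Metonic cycle; leap years are at positions 3, 6, 8, 11, 14, 17, 19, so it is a leap year (13 months).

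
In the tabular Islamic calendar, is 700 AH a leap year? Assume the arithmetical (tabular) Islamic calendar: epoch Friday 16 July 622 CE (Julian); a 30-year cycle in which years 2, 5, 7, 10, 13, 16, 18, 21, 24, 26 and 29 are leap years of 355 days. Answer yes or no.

yes

Year 700 AH is year 10 of its 30-year cycle; leap positions are 2, 5, 7, 10, 13, 16, 18, 21, 24, 26, 29, so it is a leap year (355 days).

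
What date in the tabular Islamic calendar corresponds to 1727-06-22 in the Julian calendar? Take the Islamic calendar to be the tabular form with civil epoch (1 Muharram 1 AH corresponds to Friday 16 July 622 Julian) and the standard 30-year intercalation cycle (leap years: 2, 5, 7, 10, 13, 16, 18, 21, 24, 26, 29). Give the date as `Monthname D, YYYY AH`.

Both dates share Julian Day Number 2352017; in the tabular Islamic calendar that is 14 Dhu al-Qa'dah 1139 AH.

Dhu al-Qa'dah 14, 1139 AH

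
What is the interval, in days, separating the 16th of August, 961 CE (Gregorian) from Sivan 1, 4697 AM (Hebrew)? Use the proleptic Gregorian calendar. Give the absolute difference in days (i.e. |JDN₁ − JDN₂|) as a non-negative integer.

8855

First date → JDN 2072286; second date → JDN 2063431.
The interval is |2072286 − 2063431| = 8855 days.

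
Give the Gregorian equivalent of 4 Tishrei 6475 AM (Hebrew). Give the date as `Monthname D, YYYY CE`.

October 4, 2714 CE

Julian Day Number of the source date = 2712604.
Converting JDN 2712604 to the Gregorian calendar gives 4 October 2714 CE.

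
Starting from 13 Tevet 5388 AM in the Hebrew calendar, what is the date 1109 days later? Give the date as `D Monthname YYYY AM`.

28 Tevet 5391 AM

JDN of 13 Tevet 5388 AM = 2315663.
2315663 + 1109 = 2316772.
JDN 2316772 in the Hebrew calendar is 28 Tevet 5391 AM.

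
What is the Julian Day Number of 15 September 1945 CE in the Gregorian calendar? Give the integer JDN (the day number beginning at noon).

2431714

JDN 2451545 is 1 January 2000 CE (Gregorian); the target day is −19831 days from there, so JDN = 2431714.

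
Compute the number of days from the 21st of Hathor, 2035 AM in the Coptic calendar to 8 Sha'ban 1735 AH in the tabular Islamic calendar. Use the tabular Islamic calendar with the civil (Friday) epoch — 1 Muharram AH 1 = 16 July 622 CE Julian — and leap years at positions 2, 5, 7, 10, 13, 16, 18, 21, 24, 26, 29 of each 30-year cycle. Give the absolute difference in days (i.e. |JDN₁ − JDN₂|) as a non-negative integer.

First date → JDN 2568028; second date → JDN 2563126.
The interval is |2568028 − 2563126| = 4902 days.

4902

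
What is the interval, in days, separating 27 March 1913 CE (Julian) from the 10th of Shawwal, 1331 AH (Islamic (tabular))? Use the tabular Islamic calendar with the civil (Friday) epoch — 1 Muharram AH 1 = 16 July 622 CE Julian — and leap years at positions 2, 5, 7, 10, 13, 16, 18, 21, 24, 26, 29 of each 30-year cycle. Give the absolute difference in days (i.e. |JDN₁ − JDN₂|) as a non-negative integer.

156

First date → JDN 2419867; second date → JDN 2420023.
The interval is |2419867 − 2420023| = 156 days.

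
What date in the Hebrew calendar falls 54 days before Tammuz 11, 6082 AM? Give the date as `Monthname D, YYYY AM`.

Iyar 16, 6082 AM

JDN of Tammuz 11, 6082 AM = 2569329.
2569329 − 54 = 2569275.
JDN 2569275 in the Hebrew calendar is Iyar 16, 6082 AM.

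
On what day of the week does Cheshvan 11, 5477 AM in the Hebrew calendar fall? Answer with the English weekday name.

Tuesday

Equivalently 27 October 1716 Gregorian, JDN 2348116.
Since JDN mod 7 = 1 (0 = Monday), the day is Tuesday.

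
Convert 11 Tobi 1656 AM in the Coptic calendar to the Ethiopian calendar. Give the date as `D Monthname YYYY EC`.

Julian Day Number of the source date = 2429649.
Converting JDN 2429649 to the Ethiopian calendar gives 11 Tir 1932 EC.

11 Tir 1932 EC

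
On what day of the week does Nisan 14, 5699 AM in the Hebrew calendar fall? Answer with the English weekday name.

In the Gregorian calendar this is 3 April 1939 (JDN 2429357).
JDN 2429357 mod 7 = 0, and JDN 0 was a Monday, so this is a Monday.

Monday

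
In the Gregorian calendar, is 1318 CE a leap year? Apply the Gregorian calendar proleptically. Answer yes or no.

no

1318 is not divisible by 4, so it is a common year.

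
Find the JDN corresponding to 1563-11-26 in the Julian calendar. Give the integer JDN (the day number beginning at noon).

Equivalently 6 December 1563 (proleptic Gregorian).
JDN 2400001 is 17 November 1858 CE (Gregorian), MJD 0; the target day is −107728 days from there, so JDN = 2292273.

2292273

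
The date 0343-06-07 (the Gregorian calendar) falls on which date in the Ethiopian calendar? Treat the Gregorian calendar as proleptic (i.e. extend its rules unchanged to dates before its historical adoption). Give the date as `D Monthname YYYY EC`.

Both dates share Julian Day Number 1846495; in the Ethiopian calendar that is 12 Sene 335 EC.

12 Sene 335 EC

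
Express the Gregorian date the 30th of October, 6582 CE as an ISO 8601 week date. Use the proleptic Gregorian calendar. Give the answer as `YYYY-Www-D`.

6582-W44-3

The weekday is Wednesday (ISO weekday 3).
That Wednesday belongs to ISO week 44 of ISO year 6582.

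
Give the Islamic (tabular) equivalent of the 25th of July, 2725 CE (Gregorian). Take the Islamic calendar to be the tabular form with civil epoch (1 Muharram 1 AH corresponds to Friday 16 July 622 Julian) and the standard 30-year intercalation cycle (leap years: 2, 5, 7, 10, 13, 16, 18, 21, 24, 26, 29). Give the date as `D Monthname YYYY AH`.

22 Rajab 2168 AH

Julian Day Number of the source date = 2716551.
Converting JDN 2716551 to the tabular Islamic calendar gives 22 Rajab 2168 AH.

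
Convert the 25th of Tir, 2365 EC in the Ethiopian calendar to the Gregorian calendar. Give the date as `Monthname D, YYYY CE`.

February 5, 2373 CE

Julian Day Number of the source date = 2587816.
Converting JDN 2587816 to the Gregorian calendar gives 5 February 2373 CE.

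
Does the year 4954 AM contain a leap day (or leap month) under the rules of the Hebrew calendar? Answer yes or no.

Hebrew year 4954 is year 14 of its 19-year Metonic cycle; leap years are at positions 3, 6, 8, 11, 14, 17, 19, so it is a leap year (13 months).

yes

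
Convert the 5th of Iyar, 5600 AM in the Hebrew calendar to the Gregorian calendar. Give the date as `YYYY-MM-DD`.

1840-05-08

Both dates share Julian Day Number 2393234; in the Gregorian calendar that is 8 May 1840 CE.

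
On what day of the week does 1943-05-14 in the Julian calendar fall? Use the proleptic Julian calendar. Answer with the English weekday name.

Thursday

Equivalently 27 May 1943 Gregorian, JDN 2430872.
JDN 2430872 mod 7 = 3, and JDN 0 was a Monday, so this is a Thursday.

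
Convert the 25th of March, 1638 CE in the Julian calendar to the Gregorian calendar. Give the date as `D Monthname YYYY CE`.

The Julian–Gregorian offset here is 10 days (Julian trailing).
25 March 1638 Julian + 10 days → 4 April 1638 Gregorian.

4 April 1638 CE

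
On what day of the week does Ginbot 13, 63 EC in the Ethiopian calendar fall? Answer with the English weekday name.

Wednesday

This is JDN 1747118 (6 May 71 Gregorian).
Since JDN mod 7 = 2 (0 = Monday), the day is Wednesday.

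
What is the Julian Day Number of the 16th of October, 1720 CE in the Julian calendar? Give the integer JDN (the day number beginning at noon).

Equivalently 27 October 1720 (Gregorian).
JDN 2299161 is 15 October 1582 CE (Gregorian); the target day is +50416 days from there, so JDN = 2349577.

2349577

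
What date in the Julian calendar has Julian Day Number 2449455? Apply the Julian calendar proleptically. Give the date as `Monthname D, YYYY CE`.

March 30, 1994 CE

The Gregorian equivalent of JDN 2449455 is 12 April 1994.
In the Julian calendar that day is March 30, 1994 CE.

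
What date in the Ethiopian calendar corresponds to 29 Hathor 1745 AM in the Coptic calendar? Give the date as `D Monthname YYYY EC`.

Both dates share Julian Day Number 2462114; in the Ethiopian calendar that is 29 Hidar 2021 EC.

29 Hidar 2021 EC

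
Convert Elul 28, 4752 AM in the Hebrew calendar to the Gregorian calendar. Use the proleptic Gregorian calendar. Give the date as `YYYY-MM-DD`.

Julian Day Number of the source date = 2083628.
Converting JDN 2083628 to the Gregorian calendar gives 4 September 992 CE.

0992-09-04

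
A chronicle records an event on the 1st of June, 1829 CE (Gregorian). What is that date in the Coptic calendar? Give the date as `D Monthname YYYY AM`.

25 Pashons 1545 AM

Both dates share Julian Day Number 2389240; in the Coptic calendar that is 25 Pashons 1545 AM.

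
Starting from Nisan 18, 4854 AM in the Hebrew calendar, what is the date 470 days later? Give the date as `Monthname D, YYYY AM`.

Av 16, 4855 AM

JDN of Nisan 18, 4854 AM = 2120738.
2120738 + 470 = 2121208.
JDN 2121208 in the Hebrew calendar is Av 16, 4855 AM.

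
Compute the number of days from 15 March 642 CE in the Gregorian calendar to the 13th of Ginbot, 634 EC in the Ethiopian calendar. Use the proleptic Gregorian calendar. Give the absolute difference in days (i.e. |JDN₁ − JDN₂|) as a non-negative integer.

First date → JDN 1955619; second date → JDN 1955676.
The interval is |1955619 − 1955676| = 57 days.

57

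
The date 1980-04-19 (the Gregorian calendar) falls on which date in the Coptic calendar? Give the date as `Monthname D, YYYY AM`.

Both dates share Julian Day Number 2444349; in the Coptic calendar that is 11 Parmouti 1696 AM.

Parmouti 11, 1696 AM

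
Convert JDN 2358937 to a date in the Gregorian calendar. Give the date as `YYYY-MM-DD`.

Counting from JDN 2299161 = 15 Oct 1582 gives an offset of 59776 days.

1746-06-13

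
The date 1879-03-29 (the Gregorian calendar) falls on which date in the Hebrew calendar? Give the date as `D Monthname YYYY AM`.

5 Nisan 5639 AM

Julian Day Number of the source date = 2407438.
Converting JDN 2407438 to the Hebrew calendar gives 5 Nisan 5639 AM.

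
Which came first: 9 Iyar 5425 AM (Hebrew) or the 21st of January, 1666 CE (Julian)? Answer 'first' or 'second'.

The two dates have Julian Day Numbers 2329303 and 2329585 respectively.
Since 2329303 < 2329585, the first date comes first.

first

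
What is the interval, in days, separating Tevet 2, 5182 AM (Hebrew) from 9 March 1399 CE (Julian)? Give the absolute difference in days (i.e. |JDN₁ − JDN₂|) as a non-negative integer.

8299

JDN of the first date = 2240409.
JDN of the second date = 2232110.
|2232110 − 2240409| = 8299.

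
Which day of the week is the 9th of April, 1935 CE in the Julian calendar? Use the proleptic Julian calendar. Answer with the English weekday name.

In the Gregorian calendar this is 22 April 1935 (JDN 2427915).
JDN 2427915 mod 7 = 0, and JDN 0 was a Monday, so this is a Monday.

Monday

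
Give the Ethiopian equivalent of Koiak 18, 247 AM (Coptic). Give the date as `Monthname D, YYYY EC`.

Tahsas 18, 523 EC

Julian Day Number of the source date = 1914988.
Converting JDN 1914988 to the Ethiopian calendar gives 18 Tahsas 523 EC.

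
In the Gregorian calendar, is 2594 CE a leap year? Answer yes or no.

no

2594 is not divisible by 4, so it is a common year.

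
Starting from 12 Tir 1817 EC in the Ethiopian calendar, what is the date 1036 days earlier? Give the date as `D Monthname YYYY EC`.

12 Megabit 1814 EC

Counting 1036 days back from JDN 2387646 reaches JDN 2386610, which is 12 Megabit 1814 EC.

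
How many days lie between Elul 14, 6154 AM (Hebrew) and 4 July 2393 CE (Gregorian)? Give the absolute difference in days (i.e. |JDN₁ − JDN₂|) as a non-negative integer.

433

JDN of the first date = 2595703.
JDN of the second date = 2595270.
|2595270 − 2595703| = 433.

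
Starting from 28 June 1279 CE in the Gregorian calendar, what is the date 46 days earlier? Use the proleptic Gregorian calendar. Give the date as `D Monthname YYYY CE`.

13 May 1279 CE

Counting 46 days back from JDN 2188384 reaches JDN 2188338, which is 13 May 1279 CE.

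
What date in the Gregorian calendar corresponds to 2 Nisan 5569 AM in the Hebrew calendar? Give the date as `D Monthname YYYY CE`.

19 March 1809 CE

Both dates share Julian Day Number 2381861; in the Gregorian calendar that is 19 March 1809 CE.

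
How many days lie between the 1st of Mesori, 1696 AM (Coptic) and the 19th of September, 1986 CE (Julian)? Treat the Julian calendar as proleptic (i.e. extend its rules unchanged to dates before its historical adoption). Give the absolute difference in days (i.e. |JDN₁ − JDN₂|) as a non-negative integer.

First date → JDN 2444459; second date → JDN 2446706.
The interval is |2444459 − 2446706| = 2247 days.

2247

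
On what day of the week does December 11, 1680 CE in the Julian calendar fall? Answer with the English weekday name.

Saturday

This is JDN 2335023 (21 December 1680 Gregorian).
JDN 2335023 mod 7 = 5, and JDN 0 was a Monday, so this is a Saturday.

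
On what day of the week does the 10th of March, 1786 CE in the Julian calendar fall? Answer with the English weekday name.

This is JDN 2373463 (21 March 1786 Gregorian).
2373463 ≡ 1 (mod 7); counting from Monday = 0 gives Tuesday.

Tuesday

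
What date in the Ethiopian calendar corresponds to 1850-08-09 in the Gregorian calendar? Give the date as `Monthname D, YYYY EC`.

Both dates share Julian Day Number 2396979; in the Ethiopian calendar that is 4 Nehase 1842 EC.

Nehase 4, 1842 EC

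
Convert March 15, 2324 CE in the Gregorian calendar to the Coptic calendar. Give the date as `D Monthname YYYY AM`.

Both dates share Julian Day Number 2569957; in the Coptic calendar that is 3 Paremhat 2040 AM.

3 Paremhat 2040 AM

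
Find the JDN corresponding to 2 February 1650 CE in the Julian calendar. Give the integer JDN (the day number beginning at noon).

2323753

In the Gregorian calendar the same day is 12 February 1650.
JDN 2451545 is 1 January 2000 CE (Gregorian); the target day is −127792 days from there, so JDN = 2323753.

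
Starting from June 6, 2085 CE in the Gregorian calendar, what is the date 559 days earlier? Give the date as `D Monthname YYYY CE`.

JDN of June 6, 2085 CE = 2482748.
2482748 − 559 = 2482189.
JDN 2482189 in the Gregorian calendar is 25 November 2083 CE.

25 November 2083 CE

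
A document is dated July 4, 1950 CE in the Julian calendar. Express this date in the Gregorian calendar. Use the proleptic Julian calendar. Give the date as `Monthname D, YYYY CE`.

At this point the Julian calendar is 13 days behind the Gregorian.
4 July 1950 Julian + 13 days → 17 July 1950 Gregorian.

July 17, 1950 CE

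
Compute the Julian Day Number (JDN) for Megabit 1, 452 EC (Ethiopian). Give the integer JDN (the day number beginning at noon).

Equivalently 27 February 460 (proleptic Gregorian).
JDN 2400001 is 17 November 1858 CE (Gregorian), MJD 0; the target day is −510872 days from there, so JDN = 1889129.

1889129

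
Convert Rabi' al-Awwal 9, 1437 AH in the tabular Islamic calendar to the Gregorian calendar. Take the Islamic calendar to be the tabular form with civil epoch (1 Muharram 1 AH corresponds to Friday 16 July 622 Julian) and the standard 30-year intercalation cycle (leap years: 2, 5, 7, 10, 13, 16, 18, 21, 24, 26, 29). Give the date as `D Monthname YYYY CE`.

Julian Day Number of the source date = 2457378.
Converting JDN 2457378 to the Gregorian calendar gives 21 December 2015 CE.

21 December 2015 CE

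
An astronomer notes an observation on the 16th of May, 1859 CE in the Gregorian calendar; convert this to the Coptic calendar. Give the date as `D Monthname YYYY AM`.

Julian Day Number of the source date = 2400181.
Converting JDN 2400181 to the Coptic calendar gives 9 Pashons 1575 AM.

9 Pashons 1575 AM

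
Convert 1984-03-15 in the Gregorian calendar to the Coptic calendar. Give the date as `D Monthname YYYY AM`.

6 Paremhat 1700 AM

Both dates share Julian Day Number 2445775; in the Coptic calendar that is 6 Paremhat 1700 AM.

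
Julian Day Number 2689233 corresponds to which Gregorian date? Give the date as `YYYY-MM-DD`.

JDN 2451545 is 1 Jan 2000; 2689233 is +237688 days from there.

2650-10-08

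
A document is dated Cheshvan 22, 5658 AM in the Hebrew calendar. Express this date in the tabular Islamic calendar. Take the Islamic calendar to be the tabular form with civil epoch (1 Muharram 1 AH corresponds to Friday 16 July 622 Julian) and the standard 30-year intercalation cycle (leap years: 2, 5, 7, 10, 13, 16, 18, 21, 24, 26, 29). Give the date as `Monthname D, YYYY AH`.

The source date corresponds to 17 November 1897 in the Gregorian calendar (JDN 2414246).
That day falls on 21 Jumada al-Thani 1315 AH in the tabular Islamic calendar.

Jumada al-Thani 21, 1315 AH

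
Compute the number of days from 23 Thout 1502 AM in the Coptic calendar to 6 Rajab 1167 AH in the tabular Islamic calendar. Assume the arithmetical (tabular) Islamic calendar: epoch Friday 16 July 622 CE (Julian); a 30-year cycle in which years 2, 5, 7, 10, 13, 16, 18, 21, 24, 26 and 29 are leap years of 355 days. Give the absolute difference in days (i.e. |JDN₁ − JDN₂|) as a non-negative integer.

11478

First date → JDN 2373292; second date → JDN 2361814.
The interval is |2373292 − 2361814| = 11478 days.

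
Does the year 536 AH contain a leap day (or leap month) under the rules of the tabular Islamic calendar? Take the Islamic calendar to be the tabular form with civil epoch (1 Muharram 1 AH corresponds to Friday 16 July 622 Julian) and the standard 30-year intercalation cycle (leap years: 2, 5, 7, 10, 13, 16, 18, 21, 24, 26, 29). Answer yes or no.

Year 536 AH is year 26 of its 30-year cycle; leap positions are 2, 5, 7, 10, 13, 16, 18, 21, 24, 26, 29, so it is a leap year (355 days).

yes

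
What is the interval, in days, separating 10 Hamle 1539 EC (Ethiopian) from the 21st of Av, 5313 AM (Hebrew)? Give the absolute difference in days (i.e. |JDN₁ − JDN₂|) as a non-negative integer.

2220

JDN of the first date = 2286284.
JDN of the second date = 2288504.
|2288504 − 2286284| = 2220.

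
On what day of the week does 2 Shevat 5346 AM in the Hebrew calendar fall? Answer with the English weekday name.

Tuesday

This is JDN 2300355 (21 January 1586 Gregorian).
2300355 ≡ 1 (mod 7); counting from Monday = 0 gives Tuesday.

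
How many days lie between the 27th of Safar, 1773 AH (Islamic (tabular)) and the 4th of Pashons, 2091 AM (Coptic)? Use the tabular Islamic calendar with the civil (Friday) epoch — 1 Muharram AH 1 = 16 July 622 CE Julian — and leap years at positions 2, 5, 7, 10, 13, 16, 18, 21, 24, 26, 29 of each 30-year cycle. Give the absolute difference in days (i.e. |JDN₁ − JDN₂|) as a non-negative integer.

12211

JDN of the first date = 2576434.
JDN of the second date = 2588645.
|2588645 − 2576434| = 12211.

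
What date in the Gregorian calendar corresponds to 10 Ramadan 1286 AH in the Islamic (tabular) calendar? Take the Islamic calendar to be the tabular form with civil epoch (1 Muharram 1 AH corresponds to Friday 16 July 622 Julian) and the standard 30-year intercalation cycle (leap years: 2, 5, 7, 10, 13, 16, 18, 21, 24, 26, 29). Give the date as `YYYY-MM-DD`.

1869-12-14

Julian Day Number of the source date = 2404046.
Converting JDN 2404046 to the Gregorian calendar gives 14 December 1869 CE.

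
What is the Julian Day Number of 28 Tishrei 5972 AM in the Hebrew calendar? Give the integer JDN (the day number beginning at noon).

Equivalently 6 October 2211 (Gregorian).
JDN 2299161 is 15 October 1582 CE (Gregorian); the target day is +229728 days from there, so JDN = 2528889.

2528889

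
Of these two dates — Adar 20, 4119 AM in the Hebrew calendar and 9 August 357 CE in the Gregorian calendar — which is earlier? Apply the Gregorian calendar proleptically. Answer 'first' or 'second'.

Converting both to JDN: 1852247 vs 1851672; the smaller is the second.

second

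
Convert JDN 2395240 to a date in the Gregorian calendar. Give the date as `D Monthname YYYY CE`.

Counting from JDN 2299161 = 15 Oct 1582 gives an offset of 96079 days.

4 November 1845 CE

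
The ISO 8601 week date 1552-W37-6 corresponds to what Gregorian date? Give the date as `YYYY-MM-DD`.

1552-09-13

ISO week 1 of 1552 is the week containing the first Thursday of 1552.
Week 37, day 6 (Saturday) lands on 1552-09-13.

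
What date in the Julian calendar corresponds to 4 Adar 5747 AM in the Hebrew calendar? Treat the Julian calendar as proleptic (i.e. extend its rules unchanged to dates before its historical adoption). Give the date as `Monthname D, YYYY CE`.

February 20, 1987 CE

The source date corresponds to 5 March 1987 in the Gregorian calendar (JDN 2446860).
That day falls on 20 February 1987 CE in the Julian calendar.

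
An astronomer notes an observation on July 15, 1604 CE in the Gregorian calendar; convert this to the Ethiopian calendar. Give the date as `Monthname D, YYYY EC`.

Both dates share Julian Day Number 2307105; in the Ethiopian calendar that is 11 Hamle 1596 EC.

Hamle 11, 1596 EC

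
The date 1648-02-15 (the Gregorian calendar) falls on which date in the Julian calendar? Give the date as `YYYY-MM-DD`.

1648-02-05

For dates in this range the Gregorian date is 10 days ahead of the Julian.
15 February 1648 Gregorian − 10 days → 5 February 1648 Julian.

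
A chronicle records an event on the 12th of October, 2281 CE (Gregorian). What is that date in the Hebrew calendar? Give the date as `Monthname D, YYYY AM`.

Tishrei 28, 6042 AM

Julian Day Number of the source date = 2554463.
Converting JDN 2554463 to the Hebrew calendar gives 28 Tishrei 6042 AM.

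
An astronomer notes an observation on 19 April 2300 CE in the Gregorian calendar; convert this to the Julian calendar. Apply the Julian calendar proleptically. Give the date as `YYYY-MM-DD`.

The Julian–Gregorian offset here is 16 days (Julian trailing).
19 April 2300 Gregorian − 16 days → 3 April 2300 Julian.

2300-04-03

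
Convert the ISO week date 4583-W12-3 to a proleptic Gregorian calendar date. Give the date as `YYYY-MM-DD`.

4583-03-19

ISO week 1 of 4583 is the week containing the first Thursday of 4583.
Week 12, day 3 (Wednesday) lands on 4583-03-19.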